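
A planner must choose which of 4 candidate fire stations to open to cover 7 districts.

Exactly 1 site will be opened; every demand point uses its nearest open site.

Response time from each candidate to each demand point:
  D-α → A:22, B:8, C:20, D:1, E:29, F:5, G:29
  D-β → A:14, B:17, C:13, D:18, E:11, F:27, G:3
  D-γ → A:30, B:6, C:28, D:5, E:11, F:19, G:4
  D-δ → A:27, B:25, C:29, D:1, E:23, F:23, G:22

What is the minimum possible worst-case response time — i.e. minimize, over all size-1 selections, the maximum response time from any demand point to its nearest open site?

27

Open {D-β}.
  Farthest demand point is F at response time 27 (to D-β); all others are ≤ 27.
With {D-α} the worst case is 29.
With {D-δ} the worst case is 29.
No size-1 selection achieves below 27.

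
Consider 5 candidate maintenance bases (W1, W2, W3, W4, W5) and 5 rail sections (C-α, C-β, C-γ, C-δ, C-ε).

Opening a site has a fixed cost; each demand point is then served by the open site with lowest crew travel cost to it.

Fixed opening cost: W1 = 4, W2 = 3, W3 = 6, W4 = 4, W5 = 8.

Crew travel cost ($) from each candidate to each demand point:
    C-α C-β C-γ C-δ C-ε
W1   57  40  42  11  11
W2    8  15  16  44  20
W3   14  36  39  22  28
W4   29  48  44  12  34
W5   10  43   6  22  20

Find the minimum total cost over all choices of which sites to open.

66

Open {W1, W2, W5}: assign each demand point to its cheapest open site.
  C-α→W2 8, C-β→W2 15, C-γ→W5 6, C-δ→W1 11, C-ε→W1 11
  crew travel cost 51, fixed 15 → total 66.
Compare {W1, W2}: crew travel cost 61 + fixed 7 = 68.
Compare {W1, W2, W4, W5}: crew travel cost 51 + fixed 19 = 70.
Compare {W1, W2, W4}: crew travel cost 61 + fixed 11 = 72.
All other subsets cost ≥ 68. Minimum total cost: 66.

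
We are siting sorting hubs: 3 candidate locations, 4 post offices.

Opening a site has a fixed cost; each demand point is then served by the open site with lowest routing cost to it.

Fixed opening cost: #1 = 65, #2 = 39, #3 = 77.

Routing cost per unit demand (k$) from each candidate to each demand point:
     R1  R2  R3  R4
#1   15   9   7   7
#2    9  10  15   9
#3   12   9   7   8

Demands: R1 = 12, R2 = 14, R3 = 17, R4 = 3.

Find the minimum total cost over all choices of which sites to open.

Open {#1, #2}: assign each demand point to its cheapest open site.
  R1→#2 12×9=108, R2→#1 14×9=126, R3→#1 17×7=119, R4→#1 3×7=21
  routing cost 374, fixed 104 → total 478.
Compare {#3}: routing cost 413 + fixed 77 = 490.
Compare {#2, #3}: routing cost 377 + fixed 116 = 493.
Compare {#1}: routing cost 446 + fixed 65 = 511.
All other subsets cost ≥ 490. Minimum total cost: 478.

478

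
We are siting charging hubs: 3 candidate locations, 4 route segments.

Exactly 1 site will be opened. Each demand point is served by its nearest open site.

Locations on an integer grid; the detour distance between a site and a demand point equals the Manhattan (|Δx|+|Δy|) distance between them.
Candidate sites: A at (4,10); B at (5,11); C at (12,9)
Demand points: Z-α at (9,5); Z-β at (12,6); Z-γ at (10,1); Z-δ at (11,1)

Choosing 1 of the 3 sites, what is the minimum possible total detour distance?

Open {C}.
  Z-α→C 7, Z-β→C 3, Z-γ→C 10, Z-δ→C 9  ⇒ total 29.
Compare {A}: total 53.
Compare {B}: total 53.

29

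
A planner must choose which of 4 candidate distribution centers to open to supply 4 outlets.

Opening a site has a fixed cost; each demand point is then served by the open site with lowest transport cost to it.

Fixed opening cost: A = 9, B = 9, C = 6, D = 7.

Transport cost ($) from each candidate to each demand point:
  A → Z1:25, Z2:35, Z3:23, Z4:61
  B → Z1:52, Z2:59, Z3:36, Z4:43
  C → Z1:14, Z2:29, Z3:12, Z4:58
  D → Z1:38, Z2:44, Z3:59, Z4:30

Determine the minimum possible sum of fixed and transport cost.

Open {C, D}: assign each demand point to its cheapest open site.
  Z1→C 14, Z2→C 29, Z3→C 12, Z4→D 30
  transport cost 85, fixed 13 → total 98.
Compare {A, C, D}: transport cost 85 + fixed 22 = 107.
Compare {B, C, D}: transport cost 85 + fixed 22 = 107.
Compare {B, C}: transport cost 98 + fixed 15 = 113.
All other subsets cost ≥ 107. Minimum total cost: 98.

98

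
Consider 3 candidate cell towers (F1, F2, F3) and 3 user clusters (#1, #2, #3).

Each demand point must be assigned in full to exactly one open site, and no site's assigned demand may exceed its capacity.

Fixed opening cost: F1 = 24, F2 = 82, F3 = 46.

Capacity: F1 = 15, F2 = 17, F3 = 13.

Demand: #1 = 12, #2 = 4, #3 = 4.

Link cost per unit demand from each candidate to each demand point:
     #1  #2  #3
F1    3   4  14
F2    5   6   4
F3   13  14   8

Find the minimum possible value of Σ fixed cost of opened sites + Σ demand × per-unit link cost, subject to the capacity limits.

182

Open {F1, F2}; cheapest assignment that respects the capacities:
  F1 (cap 15, load 12): #1 — cost 12×3 = 36
  F2 (cap 17, load 8): #2, #3 — cost 4×6 + 4×4 = 40
  Shipping 76, fixed 106 → total 182.
  Any other capacity-feasible assignment to {F1, F2} ships for at least 76.
Compare {F1, F3}: its best feasible assignment gives total 194.
Compare {F1, F2, F3}: its best feasible assignment gives total 228.
Every other set of open sites that can feasibly serve all demand totals ≥ 194 even under its best assignment. Minimum: 182.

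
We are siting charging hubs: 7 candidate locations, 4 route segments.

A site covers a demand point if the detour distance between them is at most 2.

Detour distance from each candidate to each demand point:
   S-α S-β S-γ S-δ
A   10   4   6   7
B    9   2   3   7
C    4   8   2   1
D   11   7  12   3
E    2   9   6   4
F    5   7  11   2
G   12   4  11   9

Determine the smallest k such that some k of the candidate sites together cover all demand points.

3

Coverage sets (demand points within 2 of each site):
  A: {}
  B: {S-β}
  C: {S-γ, S-δ}
  D: {}
  E: {S-α}
  F: {S-δ}
  G: {}
No 2 sites suffice: every size-2 union leaves at least one demand point uncovered.
But {B, C, E} covers everything, so the minimum is 3.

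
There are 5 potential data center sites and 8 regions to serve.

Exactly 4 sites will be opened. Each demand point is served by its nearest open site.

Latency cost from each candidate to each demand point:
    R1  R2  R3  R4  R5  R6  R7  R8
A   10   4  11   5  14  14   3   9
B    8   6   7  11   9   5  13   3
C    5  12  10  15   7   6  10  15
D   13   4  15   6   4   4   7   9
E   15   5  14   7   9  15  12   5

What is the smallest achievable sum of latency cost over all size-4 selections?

35

Open {A, B, C, D}.
  R1→C 5, R2→A 4, R3→B 7, R4→A 5, R5→D 4, R6→D 4, R7→A 3, R8→B 3  ⇒ total 35.
Compare {A, B, D, E}: total 38.
Compare {A, B, C, E}: total 39.
No size-4 selection does better; minimum is 35.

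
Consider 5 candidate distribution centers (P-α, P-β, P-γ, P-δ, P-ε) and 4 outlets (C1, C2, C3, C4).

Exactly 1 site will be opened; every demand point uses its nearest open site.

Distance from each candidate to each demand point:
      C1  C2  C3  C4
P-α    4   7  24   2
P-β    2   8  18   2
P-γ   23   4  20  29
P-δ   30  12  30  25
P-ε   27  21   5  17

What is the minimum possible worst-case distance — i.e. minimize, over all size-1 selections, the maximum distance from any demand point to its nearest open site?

18

Open {P-β}.
  Farthest demand point is C3 at distance 18 (to P-β); all others are ≤ 18.
With {P-α} the worst case is 24.
With {P-ε} the worst case is 27.
No size-1 selection achieves below 18.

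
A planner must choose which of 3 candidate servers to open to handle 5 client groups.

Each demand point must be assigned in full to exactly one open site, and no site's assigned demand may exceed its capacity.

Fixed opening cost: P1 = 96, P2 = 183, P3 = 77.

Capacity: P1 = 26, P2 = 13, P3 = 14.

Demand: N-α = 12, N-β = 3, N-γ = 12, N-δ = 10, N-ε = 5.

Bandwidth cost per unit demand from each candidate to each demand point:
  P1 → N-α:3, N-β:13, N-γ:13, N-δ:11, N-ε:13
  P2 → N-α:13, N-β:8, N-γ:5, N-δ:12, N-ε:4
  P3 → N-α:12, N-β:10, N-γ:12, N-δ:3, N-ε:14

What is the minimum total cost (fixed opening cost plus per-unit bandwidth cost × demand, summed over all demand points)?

Open {P1, P2, P3}; cheapest assignment that respects the capacities:
  P1 (cap 26, load 17): N-α, N-ε — cost 12×3 + 5×13 = 101
  P2 (cap 13, load 12): N-γ — cost 12×5 = 60
  P3 (cap 14, load 13): N-β, N-δ — cost 3×10 + 10×3 = 60
  Shipping 221, fixed 356 → total 577.
  Any other capacity-feasible assignment to {P1, P2, P3} ships for at least 221.
Total demand is 42 and no other set of sites has combined capacity ≥ 42, so {P1, P2, P3} is the only feasible choice of open sites. Minimum: 577.

577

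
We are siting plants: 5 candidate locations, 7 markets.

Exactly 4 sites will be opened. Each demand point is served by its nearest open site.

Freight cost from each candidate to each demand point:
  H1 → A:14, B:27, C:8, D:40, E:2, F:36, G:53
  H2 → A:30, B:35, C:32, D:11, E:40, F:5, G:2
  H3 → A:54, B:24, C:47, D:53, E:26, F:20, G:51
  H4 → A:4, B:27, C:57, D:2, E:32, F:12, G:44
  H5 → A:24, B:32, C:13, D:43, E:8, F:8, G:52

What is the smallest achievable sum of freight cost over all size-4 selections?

Open {H1, H2, H3, H4}.
  A→H4 4, B→H3 24, C→H1 8, D→H4 2, E→H1 2, F→H2 5, G→H2 2  ⇒ total 47.
Compare {H1, H2, H4, H5}: total 50.
Compare {H2, H3, H4, H5}: total 58.
No size-4 selection does better; minimum is 47.

47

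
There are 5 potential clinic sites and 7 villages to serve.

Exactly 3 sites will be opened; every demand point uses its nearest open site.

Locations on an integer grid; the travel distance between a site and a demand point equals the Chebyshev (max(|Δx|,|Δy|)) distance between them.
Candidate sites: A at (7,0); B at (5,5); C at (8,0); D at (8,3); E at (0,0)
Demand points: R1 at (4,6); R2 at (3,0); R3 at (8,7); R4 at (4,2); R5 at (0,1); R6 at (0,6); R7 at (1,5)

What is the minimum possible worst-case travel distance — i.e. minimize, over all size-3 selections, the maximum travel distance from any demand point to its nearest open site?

5

Open {A, B, C}.
  Farthest demand point is R5 at travel distance 5 (to B); all others are ≤ 5.
With {A, B, D} the worst case is 5.
With {A, B, E} the worst case is 5.
No size-3 selection achieves below 5.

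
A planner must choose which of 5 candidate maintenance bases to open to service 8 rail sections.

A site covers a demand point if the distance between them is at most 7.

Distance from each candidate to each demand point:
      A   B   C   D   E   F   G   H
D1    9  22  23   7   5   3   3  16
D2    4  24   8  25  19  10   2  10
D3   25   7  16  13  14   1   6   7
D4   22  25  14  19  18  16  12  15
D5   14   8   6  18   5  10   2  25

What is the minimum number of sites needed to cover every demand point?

Coverage sets (demand points within 7 of each site):
  D1: {D, E, F, G}
  D2: {A, G}
  D3: {B, F, G, H}
  D4: {}
  D5: {C, E, G}
No 3 sites suffice: every size-3 union leaves at least one demand point uncovered.
But {D1, D2, D3, D5} covers everything, so the minimum is 4.

4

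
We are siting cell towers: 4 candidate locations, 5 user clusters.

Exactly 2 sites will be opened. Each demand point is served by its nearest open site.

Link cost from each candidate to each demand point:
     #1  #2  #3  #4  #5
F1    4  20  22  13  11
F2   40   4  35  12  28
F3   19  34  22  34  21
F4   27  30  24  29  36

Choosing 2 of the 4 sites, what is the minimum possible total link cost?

Open {F1, F2}.
  #1→F1 4, #2→F2 4, #3→F1 22, #4→F2 12, #5→F1 11  ⇒ total 53.
Compare {F1, F3}: total 70.
Compare {F1, F4}: total 70.
No size-2 selection does better; minimum is 53.

53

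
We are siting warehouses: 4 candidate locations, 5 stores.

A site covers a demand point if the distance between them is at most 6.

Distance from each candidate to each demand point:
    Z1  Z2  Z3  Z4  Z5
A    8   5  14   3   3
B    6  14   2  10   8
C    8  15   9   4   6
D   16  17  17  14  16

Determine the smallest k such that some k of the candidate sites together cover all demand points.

Coverage sets (demand points within 6 of each site):
  A: {Z2, Z4, Z5}
  B: {Z1, Z3}
  C: {Z4, Z5}
  D: {}
No single site covers all 5 demand points.
But {A, B} covers everything, so the minimum is 2.

2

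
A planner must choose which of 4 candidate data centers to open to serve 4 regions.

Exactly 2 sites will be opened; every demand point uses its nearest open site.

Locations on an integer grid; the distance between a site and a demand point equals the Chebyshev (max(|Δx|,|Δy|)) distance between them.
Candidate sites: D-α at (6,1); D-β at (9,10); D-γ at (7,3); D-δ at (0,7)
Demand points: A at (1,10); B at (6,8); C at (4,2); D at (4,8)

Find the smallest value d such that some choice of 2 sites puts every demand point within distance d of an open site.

5

Open {D-β, D-δ}.
  Farthest demand point is C at distance 5 (to D-δ); all others are ≤ 5.
With {D-γ, D-δ} the worst case is 5.
With {D-α, D-δ} the worst case is 6.
No size-2 selection achieves below 5.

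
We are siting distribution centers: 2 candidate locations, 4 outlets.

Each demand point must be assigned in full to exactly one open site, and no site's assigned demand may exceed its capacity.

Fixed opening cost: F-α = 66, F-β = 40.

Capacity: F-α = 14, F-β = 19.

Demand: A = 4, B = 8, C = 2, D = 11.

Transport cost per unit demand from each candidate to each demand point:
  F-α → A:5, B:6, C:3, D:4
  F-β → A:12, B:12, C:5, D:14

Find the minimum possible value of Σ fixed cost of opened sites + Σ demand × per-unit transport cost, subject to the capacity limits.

300

Open {F-α, F-β}; cheapest assignment that respects the capacities:
  F-α (cap 14, load 13): C, D — cost 2×3 + 11×4 = 50
  F-β (cap 19, load 12): A, B — cost 4×12 + 8×12 = 144
  Shipping 194, fixed 106 → total 300.
  Any other capacity-feasible assignment to {F-α, F-β} ships for at least 194.
Total demand is 25 and no other set of sites has combined capacity ≥ 25, so {F-α, F-β} is the only feasible choice of open sites. Minimum: 300.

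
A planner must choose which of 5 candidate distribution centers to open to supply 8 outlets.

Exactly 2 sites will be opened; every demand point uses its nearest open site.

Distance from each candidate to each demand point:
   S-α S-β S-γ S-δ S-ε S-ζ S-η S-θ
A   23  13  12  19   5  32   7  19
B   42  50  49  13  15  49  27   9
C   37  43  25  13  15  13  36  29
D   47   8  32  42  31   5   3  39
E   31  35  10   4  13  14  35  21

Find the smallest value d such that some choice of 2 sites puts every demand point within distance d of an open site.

Open {A, C}.
  Farthest demand point is S-α at distance 23 (to A); all others are ≤ 23.
With {A, D} the worst case is 23.
With {A, E} the worst case is 23.
No size-2 selection achieves below 23.

23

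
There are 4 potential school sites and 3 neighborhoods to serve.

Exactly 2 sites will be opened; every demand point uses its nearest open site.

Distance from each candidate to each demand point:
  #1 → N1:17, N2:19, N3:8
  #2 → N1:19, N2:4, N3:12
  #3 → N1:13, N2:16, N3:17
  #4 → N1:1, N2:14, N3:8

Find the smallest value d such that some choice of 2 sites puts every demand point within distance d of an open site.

8

Open {#2, #4}.
  Farthest demand point is N3 at distance 8 (to #4); all others are ≤ 8.
With {#2, #3} the worst case is 13.
With {#1, #4} the worst case is 14.
No size-2 selection achieves below 8.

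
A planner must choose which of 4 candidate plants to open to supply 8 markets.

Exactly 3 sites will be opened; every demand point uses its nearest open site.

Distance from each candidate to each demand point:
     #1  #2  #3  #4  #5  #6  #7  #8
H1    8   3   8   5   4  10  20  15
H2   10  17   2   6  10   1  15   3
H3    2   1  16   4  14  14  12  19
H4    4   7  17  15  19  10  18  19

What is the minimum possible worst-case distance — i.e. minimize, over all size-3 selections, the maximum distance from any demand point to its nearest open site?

12

Open {H1, H2, H3}.
  Farthest demand point is #7 at distance 12 (to H3); all others are ≤ 12.
With {H2, H3, H4} the worst case is 12.
With {H1, H2, H4} the worst case is 15.
No size-3 selection achieves below 12.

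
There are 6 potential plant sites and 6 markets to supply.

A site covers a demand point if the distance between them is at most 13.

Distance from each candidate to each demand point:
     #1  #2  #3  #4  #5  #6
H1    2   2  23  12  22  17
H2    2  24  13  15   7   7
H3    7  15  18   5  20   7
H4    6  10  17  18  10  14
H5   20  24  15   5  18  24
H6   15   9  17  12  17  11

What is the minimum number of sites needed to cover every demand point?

2

Coverage sets (demand points within 13 of each site):
  H1: {#1, #2, #4}
  H2: {#1, #3, #5, #6}
  H3: {#1, #4, #6}
  H4: {#1, #2, #5}
  H5: {#4}
  H6: {#2, #4, #6}
No single site covers all 6 demand points.
But {H1, H2} covers everything, so the minimum is 2.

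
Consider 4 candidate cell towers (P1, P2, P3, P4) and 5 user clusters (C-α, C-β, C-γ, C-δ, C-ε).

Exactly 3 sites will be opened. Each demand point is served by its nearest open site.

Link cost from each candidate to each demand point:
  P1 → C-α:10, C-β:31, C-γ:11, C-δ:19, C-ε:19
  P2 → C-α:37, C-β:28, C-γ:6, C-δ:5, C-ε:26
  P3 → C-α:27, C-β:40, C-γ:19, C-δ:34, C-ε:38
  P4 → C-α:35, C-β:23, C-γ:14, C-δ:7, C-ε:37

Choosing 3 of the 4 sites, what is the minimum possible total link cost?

Open {P1, P2, P4}.
  C-α→P1 10, C-β→P4 23, C-γ→P2 6, C-δ→P2 5, C-ε→P1 19  ⇒ total 63.
Compare {P1, P2, P3}: total 68.
Compare {P1, P3, P4}: total 70.
No size-3 selection does better; minimum is 63.

63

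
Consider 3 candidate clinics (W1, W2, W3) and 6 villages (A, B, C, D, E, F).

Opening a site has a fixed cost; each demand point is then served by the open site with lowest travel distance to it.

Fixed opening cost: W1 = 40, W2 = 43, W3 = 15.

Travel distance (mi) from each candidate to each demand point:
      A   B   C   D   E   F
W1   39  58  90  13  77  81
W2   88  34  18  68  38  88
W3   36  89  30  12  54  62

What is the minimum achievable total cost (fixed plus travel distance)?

Open {W2, W3}: assign each demand point to its cheapest open site.
  A→W3 36, B→W2 34, C→W2 18, D→W3 12, E→W2 38, F→W3 62
  travel distance 200, fixed 58 → total 258.
Compare {W3}: travel distance 283 + fixed 15 = 298.
Compare {W1, W2, W3}: travel distance 200 + fixed 98 = 298.
Compare {W1, W2}: travel distance 223 + fixed 83 = 306.
All other subsets cost ≥ 298. Minimum total cost: 258.

258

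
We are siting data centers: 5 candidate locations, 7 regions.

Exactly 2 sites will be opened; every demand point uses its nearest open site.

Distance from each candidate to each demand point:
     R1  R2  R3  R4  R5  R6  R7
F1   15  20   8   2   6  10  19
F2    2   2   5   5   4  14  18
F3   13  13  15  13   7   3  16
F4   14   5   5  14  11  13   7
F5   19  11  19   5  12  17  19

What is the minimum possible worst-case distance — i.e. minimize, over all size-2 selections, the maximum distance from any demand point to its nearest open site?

13

Open {F2, F4}.
  Farthest demand point is R6 at distance 13 (to F4); all others are ≤ 13.
With {F3, F4} the worst case is 13.
With {F1, F4} the worst case is 14.
No size-2 selection achieves below 13.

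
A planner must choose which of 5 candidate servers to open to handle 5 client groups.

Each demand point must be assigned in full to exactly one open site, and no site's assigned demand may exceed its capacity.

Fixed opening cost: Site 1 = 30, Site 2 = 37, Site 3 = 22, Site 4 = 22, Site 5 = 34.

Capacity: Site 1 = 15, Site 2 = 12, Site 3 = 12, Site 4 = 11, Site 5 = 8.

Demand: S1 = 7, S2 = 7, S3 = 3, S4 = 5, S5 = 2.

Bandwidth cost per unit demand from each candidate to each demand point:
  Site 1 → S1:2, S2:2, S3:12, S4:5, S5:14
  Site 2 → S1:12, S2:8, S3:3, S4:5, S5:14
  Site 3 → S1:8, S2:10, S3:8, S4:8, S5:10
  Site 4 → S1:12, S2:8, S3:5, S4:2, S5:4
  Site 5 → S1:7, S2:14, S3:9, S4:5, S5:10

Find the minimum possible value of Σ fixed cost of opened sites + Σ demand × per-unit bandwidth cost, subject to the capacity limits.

Open {Site 1, Site 4}; cheapest assignment that respects the capacities:
  Site 1 (cap 15, load 14): S1, S2 — cost 7×2 + 7×2 = 28
  Site 4 (cap 11, load 10): S3, S4, S5 — cost 3×5 + 5×2 + 2×4 = 33
  Shipping 61, fixed 52 → total 113.
  Any other capacity-feasible assignment to {Site 1, Site 4} ships for at least 61.
Compare {Site 1, Site 3, Site 4}: its best feasible assignment gives total 135.
Compare {Site 1, Site 2, Site 4}: its best feasible assignment gives total 144.
Every other set of open sites that can feasibly serve all demand totals ≥ 135 even under its best assignment. Minimum: 113.

113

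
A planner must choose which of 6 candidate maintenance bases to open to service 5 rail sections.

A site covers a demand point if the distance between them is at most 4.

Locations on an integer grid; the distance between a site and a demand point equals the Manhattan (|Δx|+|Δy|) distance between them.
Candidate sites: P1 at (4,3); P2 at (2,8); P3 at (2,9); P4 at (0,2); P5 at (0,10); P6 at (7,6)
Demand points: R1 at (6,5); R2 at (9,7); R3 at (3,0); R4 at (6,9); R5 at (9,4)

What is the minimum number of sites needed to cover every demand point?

Coverage sets (demand points within 4 of each site):
  P1: {R1, R3}
  P2: {}
  P3: {R4}
  P4: {}
  P5: {}
  P6: {R1, R2, R4, R5}
No single site covers all 5 demand points.
But {P1, P6} covers everything, so the minimum is 2.

2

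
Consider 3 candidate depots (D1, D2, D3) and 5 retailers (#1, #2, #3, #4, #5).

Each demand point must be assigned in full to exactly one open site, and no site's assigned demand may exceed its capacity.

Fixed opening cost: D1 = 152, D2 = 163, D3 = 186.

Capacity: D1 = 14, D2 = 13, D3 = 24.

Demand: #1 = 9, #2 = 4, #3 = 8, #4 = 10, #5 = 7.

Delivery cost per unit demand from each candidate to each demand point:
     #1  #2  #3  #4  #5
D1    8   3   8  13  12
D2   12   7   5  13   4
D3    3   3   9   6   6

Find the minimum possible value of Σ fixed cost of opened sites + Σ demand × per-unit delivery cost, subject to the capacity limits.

Open {D1, D3}; cheapest assignment that respects the capacities:
  D1 (cap 14, load 14): #2, #4 — cost 4×3 + 10×13 = 142
  D3 (cap 24, load 24): #1, #3, #5 — cost 9×3 + 8×9 + 7×6 = 141
  Shipping 283, fixed 338 → total 621.
  Any other capacity-feasible assignment to {D1, D3} ships for at least 283.
Compare {D1, D2, D3}: its best feasible assignment gives total 692.
Every other set of open sites that can feasibly serve all demand totals ≥ 692 even under its best assignment. Minimum: 621.

621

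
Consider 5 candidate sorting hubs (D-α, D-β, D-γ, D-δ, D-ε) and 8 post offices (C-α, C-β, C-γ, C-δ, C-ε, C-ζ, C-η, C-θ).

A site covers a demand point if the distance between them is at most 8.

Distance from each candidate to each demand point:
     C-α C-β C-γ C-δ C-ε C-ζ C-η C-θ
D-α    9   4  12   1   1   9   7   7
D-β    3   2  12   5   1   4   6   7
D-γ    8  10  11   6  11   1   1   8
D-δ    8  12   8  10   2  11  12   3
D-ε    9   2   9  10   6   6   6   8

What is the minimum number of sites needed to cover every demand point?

Coverage sets (demand points within 8 of each site):
  D-α: {C-β, C-δ, C-ε, C-η, C-θ}
  D-β: {C-α, C-β, C-δ, C-ε, C-ζ, C-η, C-θ}
  D-γ: {C-α, C-δ, C-ζ, C-η, C-θ}
  D-δ: {C-α, C-γ, C-ε, C-θ}
  D-ε: {C-β, C-ε, C-ζ, C-η, C-θ}
No single site covers all 8 demand points.
But {D-β, D-δ} covers everything, so the minimum is 2.

2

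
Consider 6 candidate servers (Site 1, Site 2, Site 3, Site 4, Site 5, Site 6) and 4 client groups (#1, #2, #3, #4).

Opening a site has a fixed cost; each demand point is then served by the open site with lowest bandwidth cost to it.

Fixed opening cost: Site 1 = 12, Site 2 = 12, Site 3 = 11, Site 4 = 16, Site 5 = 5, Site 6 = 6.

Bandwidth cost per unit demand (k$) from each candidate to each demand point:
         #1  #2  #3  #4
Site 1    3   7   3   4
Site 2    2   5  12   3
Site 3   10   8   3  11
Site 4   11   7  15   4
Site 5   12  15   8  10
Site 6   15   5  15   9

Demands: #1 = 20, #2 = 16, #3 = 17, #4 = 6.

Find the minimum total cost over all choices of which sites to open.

212

Open {Site 2, Site 3}: assign each demand point to its cheapest open site.
  #1→Site 2 20×2=40, #2→Site 2 16×5=80, #3→Site 3 17×3=51, #4→Site 2 6×3=18
  bandwidth cost 189, fixed 23 → total 212.
Compare {Site 1, Site 2}: bandwidth cost 189 + fixed 24 = 213.
Compare {Site 2, Site 3, Site 5}: bandwidth cost 189 + fixed 28 = 217.
Compare {Site 1, Site 2, Site 5}: bandwidth cost 189 + fixed 29 = 218.
All other subsets cost ≥ 213. Minimum total cost: 212.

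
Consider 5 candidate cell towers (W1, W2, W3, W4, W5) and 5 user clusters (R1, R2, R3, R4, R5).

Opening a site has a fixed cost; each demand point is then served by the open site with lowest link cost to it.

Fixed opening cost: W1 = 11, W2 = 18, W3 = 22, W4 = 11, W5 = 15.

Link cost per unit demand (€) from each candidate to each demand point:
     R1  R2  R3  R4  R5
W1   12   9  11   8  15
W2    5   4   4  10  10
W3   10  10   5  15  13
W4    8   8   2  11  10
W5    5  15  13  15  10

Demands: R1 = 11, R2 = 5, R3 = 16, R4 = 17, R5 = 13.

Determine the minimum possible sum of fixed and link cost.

Open {W1, W2, W4}: assign each demand point to its cheapest open site.
  R1→W2 11×5=55, R2→W2 5×4=20, R3→W4 16×2=32, R4→W1 17×8=136, R5→W2 13×10=130
  link cost 373, fixed 40 → total 413.
Compare {W1, W2, W4, W5}: link cost 373 + fixed 55 = 428.
Compare {W1, W4, W5}: link cost 393 + fixed 37 = 430.
Compare {W1, W2}: link cost 405 + fixed 29 = 434.
All other subsets cost ≥ 428. Minimum total cost: 413.

413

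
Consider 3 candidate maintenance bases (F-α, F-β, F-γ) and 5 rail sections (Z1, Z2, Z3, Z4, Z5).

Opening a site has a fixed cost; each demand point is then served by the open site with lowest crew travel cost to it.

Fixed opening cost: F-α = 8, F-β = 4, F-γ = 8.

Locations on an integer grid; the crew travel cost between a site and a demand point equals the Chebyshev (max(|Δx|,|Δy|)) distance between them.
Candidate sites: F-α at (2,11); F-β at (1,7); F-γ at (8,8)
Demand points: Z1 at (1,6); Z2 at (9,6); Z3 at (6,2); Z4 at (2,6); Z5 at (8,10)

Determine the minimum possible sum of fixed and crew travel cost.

Open {F-β, F-γ}: assign each demand point to its cheapest open site.
  Z1→F-β 1, Z2→F-γ 2, Z3→F-β 5, Z4→F-β 1, Z5→F-γ 2
  crew travel cost 11, fixed 12 → total 23.
Compare {F-β}: crew travel cost 22 + fixed 4 = 26.
Compare {F-γ}: crew travel cost 23 + fixed 8 = 31.
Compare {F-α, F-β, F-γ}: crew travel cost 11 + fixed 20 = 31.
All other subsets cost ≥ 26. Minimum total cost: 23.

23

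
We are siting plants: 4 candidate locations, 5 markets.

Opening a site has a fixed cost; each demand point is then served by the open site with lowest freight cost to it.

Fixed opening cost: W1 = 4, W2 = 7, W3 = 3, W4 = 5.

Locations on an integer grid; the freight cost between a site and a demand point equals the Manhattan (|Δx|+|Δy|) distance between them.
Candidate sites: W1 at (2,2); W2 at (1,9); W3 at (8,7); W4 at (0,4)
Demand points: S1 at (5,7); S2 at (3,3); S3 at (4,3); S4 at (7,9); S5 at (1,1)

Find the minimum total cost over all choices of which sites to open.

20

Open {W1, W3}: assign each demand point to its cheapest open site.
  S1→W3 3, S2→W1 2, S3→W1 3, S4→W3 3, S5→W1 2
  freight cost 13, fixed 7 → total 20.
Compare {W1, W3, W4}: freight cost 13 + fixed 12 = 25.
Compare {W3, W4}: freight cost 19 + fixed 8 = 27.
Compare {W1, W2, W3}: freight cost 13 + fixed 14 = 27.
All other subsets cost ≥ 25. Minimum total cost: 20.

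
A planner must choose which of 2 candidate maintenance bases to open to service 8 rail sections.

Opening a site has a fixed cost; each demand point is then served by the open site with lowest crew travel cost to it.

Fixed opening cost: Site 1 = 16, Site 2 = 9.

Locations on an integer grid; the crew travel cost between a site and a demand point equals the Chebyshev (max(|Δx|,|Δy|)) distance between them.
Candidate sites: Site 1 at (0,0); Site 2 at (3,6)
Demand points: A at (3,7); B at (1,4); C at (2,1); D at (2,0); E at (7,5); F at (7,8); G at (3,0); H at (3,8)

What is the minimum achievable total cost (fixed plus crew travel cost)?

Open {Site 2}: assign each demand point to its cheapest open site.
  A→Site 2 1, B→Site 2 2, C→Site 2 5, D→Site 2 6, E→Site 2 4, F→Site 2 4, G→Site 2 6, H→Site 2 2
  crew travel cost 30, fixed 9 → total 39.
Compare {Site 1, Site 2}: crew travel cost 20 + fixed 25 = 45.
Compare {Site 1}: crew travel cost 41 + fixed 16 = 57.

39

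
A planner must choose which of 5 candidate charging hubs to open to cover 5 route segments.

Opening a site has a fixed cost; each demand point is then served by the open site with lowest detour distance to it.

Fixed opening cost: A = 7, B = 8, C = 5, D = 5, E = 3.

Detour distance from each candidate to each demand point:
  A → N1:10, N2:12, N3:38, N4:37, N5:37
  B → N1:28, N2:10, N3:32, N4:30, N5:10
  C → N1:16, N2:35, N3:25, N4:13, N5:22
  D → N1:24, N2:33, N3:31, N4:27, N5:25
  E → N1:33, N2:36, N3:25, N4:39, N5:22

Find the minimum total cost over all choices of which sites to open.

87

Open {B, C}: assign each demand point to its cheapest open site.
  N1→C 16, N2→B 10, N3→C 25, N4→C 13, N5→B 10
  detour distance 74, fixed 13 → total 87.
Compare {A, B, C}: detour distance 68 + fixed 20 = 88.
Compare {B, C, E}: detour distance 74 + fixed 16 = 90.
Compare {A, B, C, E}: detour distance 68 + fixed 23 = 91.
All other subsets cost ≥ 88. Minimum total cost: 87.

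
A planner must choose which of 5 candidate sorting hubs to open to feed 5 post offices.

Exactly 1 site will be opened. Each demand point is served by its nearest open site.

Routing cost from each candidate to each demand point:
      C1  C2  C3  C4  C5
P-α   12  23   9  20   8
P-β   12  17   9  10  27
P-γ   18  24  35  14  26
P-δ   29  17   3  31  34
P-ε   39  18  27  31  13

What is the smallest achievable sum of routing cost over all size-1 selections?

Open {P-α}.
  C1→P-α 12, C2→P-α 23, C3→P-α 9, C4→P-α 20, C5→P-α 8  ⇒ total 72.
Compare {P-β}: total 75.
Compare {P-δ}: total 114.
No size-1 selection does better; minimum is 72.

72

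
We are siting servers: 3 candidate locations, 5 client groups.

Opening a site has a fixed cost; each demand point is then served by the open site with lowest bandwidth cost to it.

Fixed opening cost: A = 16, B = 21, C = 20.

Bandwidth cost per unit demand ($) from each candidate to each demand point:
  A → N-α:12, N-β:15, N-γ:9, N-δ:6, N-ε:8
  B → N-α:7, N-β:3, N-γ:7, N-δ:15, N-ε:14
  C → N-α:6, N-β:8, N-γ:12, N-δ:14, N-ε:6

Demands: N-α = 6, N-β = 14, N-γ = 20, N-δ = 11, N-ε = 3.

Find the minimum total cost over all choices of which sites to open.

Open {A, B}: assign each demand point to its cheapest open site.
  N-α→B 6×7=42, N-β→B 14×3=42, N-γ→B 20×7=140, N-δ→A 11×6=66, N-ε→A 3×8=24
  bandwidth cost 314, fixed 37 → total 351.
Compare {A, B, C}: bandwidth cost 302 + fixed 57 = 359.
Compare {B, C}: bandwidth cost 390 + fixed 41 = 431.
Compare {A, C}: bandwidth cost 412 + fixed 36 = 448.
All other subsets cost ≥ 359. Minimum total cost: 351.

351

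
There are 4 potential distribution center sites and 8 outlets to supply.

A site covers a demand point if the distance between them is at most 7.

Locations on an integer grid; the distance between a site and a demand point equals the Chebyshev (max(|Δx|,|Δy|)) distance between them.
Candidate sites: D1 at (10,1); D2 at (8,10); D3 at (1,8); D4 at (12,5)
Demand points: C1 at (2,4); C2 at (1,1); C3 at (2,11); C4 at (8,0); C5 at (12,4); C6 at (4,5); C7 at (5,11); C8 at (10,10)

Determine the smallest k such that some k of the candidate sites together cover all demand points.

Coverage sets (demand points within 7 of each site):
  D1: {C4, C5, C6}
  D2: {C1, C3, C5, C6, C7, C8}
  D3: {C1, C2, C3, C6, C7}
  D4: {C4, C5, C7, C8}
No single site covers all 8 demand points.
But {D3, D4} covers everything, so the minimum is 2.

2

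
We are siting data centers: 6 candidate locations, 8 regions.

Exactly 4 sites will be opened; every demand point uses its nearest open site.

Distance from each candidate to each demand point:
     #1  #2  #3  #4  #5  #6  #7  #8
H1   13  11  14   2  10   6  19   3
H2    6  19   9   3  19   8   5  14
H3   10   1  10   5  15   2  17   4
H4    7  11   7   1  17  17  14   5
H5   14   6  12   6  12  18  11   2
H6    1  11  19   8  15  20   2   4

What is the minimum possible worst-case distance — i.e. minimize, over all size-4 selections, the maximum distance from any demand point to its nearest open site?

Open {H1, H2, H3, H4}.
  Farthest demand point is #5 at distance 10 (to H1); all others are ≤ 10.
With {H1, H2, H3, H5} the worst case is 10.
With {H1, H2, H3, H6} the worst case is 10.
No size-4 selection achieves below 10.

10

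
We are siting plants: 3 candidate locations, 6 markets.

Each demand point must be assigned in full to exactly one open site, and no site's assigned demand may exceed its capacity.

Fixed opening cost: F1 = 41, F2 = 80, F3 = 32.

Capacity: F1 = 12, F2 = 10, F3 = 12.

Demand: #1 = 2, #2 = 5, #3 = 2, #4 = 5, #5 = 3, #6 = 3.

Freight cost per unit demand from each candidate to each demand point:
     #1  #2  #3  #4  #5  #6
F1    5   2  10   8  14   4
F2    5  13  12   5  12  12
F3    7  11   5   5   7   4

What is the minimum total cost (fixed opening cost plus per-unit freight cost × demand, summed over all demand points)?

161

Open {F1, F3}; cheapest assignment that respects the capacities:
  F1 (cap 12, load 10): #1, #2, #6 — cost 2×5 + 5×2 + 3×4 = 32
  F3 (cap 12, load 10): #3, #4, #5 — cost 2×5 + 5×5 + 3×7 = 56
  Shipping 88, fixed 73 → total 161.
  Any other capacity-feasible assignment to {F1, F3} ships for at least 88.
Compare {F1, F2}: its best feasible assignment gives total 234.
Compare {F1, F2, F3}: its best feasible assignment gives total 241.
Every other set of open sites that can feasibly serve all demand totals ≥ 234 even under its best assignment. Minimum: 161.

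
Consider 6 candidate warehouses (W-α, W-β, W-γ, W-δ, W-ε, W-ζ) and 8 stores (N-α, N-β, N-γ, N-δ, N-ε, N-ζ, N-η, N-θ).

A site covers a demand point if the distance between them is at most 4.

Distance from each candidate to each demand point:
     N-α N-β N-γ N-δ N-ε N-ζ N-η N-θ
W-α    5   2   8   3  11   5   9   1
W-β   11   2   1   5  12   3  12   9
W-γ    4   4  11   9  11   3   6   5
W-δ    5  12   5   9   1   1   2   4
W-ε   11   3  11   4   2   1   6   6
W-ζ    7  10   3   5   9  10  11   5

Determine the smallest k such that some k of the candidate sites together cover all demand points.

Coverage sets (demand points within 4 of each site):
  W-α: {N-β, N-δ, N-θ}
  W-β: {N-β, N-γ, N-ζ}
  W-γ: {N-α, N-β, N-ζ}
  W-δ: {N-ε, N-ζ, N-η, N-θ}
  W-ε: {N-β, N-δ, N-ε, N-ζ}
  W-ζ: {N-γ}
No 3 sites suffice: every size-3 union leaves at least one demand point uncovered.
But {W-α, W-β, W-γ, W-δ} covers everything, so the minimum is 4.

4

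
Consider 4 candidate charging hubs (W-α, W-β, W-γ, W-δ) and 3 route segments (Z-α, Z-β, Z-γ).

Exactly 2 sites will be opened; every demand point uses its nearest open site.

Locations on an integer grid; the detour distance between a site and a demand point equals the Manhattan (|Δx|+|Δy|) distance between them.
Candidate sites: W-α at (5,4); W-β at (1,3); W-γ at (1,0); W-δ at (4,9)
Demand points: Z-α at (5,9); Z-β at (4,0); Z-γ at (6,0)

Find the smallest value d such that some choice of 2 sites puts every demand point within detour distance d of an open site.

5

Open {W-α, W-β}.
  Farthest demand point is Z-α at detour distance 5 (to W-α); all others are ≤ 5.
With {W-α, W-γ} the worst case is 5.
With {W-α, W-δ} the worst case is 5.
No size-2 selection achieves below 5.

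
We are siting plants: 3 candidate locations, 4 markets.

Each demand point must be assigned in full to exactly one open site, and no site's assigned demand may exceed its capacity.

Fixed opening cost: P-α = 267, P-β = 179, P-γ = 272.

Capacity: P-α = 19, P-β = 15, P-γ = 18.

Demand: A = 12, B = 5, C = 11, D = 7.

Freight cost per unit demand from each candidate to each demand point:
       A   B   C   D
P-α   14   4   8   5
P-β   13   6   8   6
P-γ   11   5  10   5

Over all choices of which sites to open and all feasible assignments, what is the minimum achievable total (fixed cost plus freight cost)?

819

Open {P-α, P-γ}; cheapest assignment that respects the capacities:
  P-α (cap 19, load 18): C, D — cost 11×8 + 7×5 = 123
  P-γ (cap 18, load 17): A, B — cost 12×11 + 5×5 = 157
  Shipping 280, fixed 539 → total 819.
  Any other capacity-feasible assignment to {P-α, P-γ} ships for at least 280.
Compare {P-α, P-β, P-γ}: its best feasible assignment gives total 993.
Every other set of open sites that can feasibly serve all demand totals ≥ 993 even under its best assignment. Minimum: 819.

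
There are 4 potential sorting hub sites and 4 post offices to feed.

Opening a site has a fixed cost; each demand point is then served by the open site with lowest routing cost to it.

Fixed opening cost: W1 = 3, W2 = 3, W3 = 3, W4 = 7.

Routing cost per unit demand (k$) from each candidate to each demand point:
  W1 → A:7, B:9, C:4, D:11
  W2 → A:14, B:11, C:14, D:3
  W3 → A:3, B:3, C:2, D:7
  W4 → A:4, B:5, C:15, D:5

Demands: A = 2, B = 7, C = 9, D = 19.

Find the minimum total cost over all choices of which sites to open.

Open {W2, W3}: assign each demand point to its cheapest open site.
  A→W3 2×3=6, B→W3 7×3=21, C→W3 9×2=18, D→W2 19×3=57
  routing cost 102, fixed 6 → total 108.
Compare {W1, W2, W3}: routing cost 102 + fixed 9 = 111.
Compare {W2, W3, W4}: routing cost 102 + fixed 13 = 115.
Compare {W1, W2, W3, W4}: routing cost 102 + fixed 16 = 118.
All other subsets cost ≥ 111. Minimum total cost: 108.

108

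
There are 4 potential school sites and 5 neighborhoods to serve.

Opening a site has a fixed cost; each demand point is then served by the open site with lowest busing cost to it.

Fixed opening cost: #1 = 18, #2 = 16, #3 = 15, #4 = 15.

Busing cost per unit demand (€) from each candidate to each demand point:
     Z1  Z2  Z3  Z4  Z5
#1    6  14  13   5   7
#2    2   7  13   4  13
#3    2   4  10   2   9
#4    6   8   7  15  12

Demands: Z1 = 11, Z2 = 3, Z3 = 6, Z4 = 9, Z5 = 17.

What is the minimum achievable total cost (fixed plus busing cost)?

Open {#1, #3, #4}: assign each demand point to its cheapest open site.
  Z1→#3 11×2=22, Z2→#3 3×4=12, Z3→#4 6×7=42, Z4→#3 9×2=18, Z5→#1 17×7=119
  busing cost 213, fixed 48 → total 261.
Compare {#1, #3}: busing cost 231 + fixed 33 = 264.
Compare {#3, #4}: busing cost 247 + fixed 30 = 277.
Compare {#1, #2, #3, #4}: busing cost 213 + fixed 64 = 277.
All other subsets cost ≥ 264. Minimum total cost: 261.

261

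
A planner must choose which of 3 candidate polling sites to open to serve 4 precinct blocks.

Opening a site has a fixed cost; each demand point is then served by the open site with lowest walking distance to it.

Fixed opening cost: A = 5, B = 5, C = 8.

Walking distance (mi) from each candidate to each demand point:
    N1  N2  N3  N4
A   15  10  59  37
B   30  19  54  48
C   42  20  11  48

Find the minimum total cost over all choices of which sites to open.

Open {A, C}: assign each demand point to its cheapest open site.
  N1→A 15, N2→A 10, N3→C 11, N4→A 37
  walking distance 73, fixed 13 → total 86.
Compare {A, B, C}: walking distance 73 + fixed 18 = 91.
Compare {B, C}: walking distance 108 + fixed 13 = 121.
Compare {A}: walking distance 121 + fixed 5 = 126.
All other subsets cost ≥ 91. Minimum total cost: 86.

86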